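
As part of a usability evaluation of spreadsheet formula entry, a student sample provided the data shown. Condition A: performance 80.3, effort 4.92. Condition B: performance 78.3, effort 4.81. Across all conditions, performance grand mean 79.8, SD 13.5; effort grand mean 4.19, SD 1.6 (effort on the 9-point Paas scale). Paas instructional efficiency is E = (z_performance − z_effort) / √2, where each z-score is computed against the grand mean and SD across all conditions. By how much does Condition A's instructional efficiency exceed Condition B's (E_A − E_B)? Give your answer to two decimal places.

Condition A: z_P = (80.3 − 79.8)/13.5 = 0.0370; z_E = (4.92 − 4.19)/1.6 = 0.4562; E_A = (0.0370 − 0.4562)/√2 = -0.2964.
Condition B: z_P = (78.3 − 79.8)/13.5 = -0.1111; z_E = (4.81 − 4.19)/1.6 = 0.3875; E_B = (-0.1111 − 0.3875)/√2 = -0.3526.
E_A − E_B = -0.2964 − (-0.3526) = 0.0562 ≈ 0.06.

0.06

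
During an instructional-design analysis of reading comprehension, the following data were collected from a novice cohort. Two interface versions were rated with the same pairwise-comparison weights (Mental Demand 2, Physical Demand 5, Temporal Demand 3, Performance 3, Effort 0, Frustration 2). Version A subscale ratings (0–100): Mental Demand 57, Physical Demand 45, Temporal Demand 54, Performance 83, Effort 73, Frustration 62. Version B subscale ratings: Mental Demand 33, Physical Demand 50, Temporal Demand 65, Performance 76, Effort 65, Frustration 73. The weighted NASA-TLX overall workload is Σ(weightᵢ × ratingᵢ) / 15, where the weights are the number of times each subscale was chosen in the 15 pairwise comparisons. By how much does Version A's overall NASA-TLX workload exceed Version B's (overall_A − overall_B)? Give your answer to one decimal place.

Version A weighted sum = 2·57 + 5·45 + 3·54 + 3·83 + 0·73 + 2·62 = 114 + 225 + 162 + 249 + 0 + 124 = 874; overall_A = 874/15 = 58.2667.
Version B weighted sum = 2·33 + 5·50 + 3·65 + 3·76 + 0·65 + 2·73 = 66 + 250 + 195 + 228 + 0 + 146 = 885; overall_B = 885/15 = 59.0000.
Difference = 58.2667 − 59.0000 = -0.7333 ≈ -0.7.

-0.7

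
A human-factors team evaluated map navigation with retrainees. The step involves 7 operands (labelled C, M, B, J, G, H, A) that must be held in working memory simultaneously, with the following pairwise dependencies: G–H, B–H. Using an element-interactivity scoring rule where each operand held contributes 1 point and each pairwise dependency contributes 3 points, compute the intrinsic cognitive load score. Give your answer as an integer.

Count of operands held simultaneously: 7.
Count of pairwise dependencies listed: 2.
Element contribution: 7 × 1 = 7.
Interaction contribution: 2 × 3 = 6.
Intrinsic load = 7 + 6 = 13.

13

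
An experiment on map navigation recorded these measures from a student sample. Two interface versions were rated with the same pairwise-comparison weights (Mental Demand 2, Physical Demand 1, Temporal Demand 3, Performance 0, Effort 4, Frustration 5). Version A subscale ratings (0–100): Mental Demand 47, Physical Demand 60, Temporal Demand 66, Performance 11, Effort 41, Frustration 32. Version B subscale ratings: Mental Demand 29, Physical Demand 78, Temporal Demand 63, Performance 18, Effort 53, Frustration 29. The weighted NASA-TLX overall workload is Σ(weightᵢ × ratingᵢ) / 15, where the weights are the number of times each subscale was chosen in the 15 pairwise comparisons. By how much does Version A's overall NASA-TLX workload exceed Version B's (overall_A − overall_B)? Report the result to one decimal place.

Version A weighted sum = 2·47 + 1·60 + 3·66 + 0·11 + 4·41 + 5·32 = 94 + 60 + 198 + 0 + 164 + 160 = 676; overall_A = 676/15 = 45.0667.
Version B weighted sum = 2·29 + 1·78 + 3·63 + 0·18 + 4·53 + 5·29 = 58 + 78 + 189 + 0 + 212 + 145 = 682; overall_B = 682/15 = 45.4667.
Difference = 45.0667 − 45.4667 = -0.4000 ≈ -0.4.

-0.4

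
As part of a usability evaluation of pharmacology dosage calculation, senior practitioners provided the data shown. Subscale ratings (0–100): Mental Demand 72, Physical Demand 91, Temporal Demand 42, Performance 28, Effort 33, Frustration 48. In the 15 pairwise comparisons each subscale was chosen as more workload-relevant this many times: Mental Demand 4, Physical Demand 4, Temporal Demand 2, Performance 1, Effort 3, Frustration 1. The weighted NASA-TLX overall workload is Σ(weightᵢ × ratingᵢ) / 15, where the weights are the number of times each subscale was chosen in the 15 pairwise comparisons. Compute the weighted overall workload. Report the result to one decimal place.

60.7

The tallies are the weights (they sum to 15).
Weighted sum = 4·72 + 4·91 + 2·42 + 1·28 + 3·33 + 1·48
            = 288 + 364 + 84 + 28 + 99 + 48 = 911.
Overall workload = 911 / 15 = 60.7333 ≈ 60.7.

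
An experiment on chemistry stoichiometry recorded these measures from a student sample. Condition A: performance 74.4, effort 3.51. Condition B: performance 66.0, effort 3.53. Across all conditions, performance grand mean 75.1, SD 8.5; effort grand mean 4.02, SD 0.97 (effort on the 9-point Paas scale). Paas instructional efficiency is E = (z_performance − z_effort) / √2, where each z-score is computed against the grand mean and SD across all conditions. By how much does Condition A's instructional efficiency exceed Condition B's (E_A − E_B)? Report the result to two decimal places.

Condition A: z_P = (74.4 − 75.1)/8.5 = -0.0824; z_E = (3.51 − 4.02)/0.97 = -0.5258; E_A = (-0.0824 − (-0.5258))/√2 = 0.3135.
Condition B: z_P = (66.0 − 75.1)/8.5 = -1.0706; z_E = (3.53 − 4.02)/0.97 = -0.5052; E_B = (-1.0706 − (-0.5052))/√2 = -0.3998.
E_A − E_B = 0.3135 − (-0.3998) = 0.7133 ≈ 0.71.

0.71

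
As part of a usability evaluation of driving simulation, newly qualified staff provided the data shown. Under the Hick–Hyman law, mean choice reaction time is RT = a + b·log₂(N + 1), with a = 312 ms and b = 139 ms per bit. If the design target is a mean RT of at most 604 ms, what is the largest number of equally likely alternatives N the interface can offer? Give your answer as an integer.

3

Set 312 + 139·log₂(N + 1) ≤ 604.
log₂(N + 1) ≤ (604 − 312) / 139 = 2.1007.
N + 1 ≤ 2^2.1007 = 4.2892.
N ≤ 3.2892, so the largest integer N is 3.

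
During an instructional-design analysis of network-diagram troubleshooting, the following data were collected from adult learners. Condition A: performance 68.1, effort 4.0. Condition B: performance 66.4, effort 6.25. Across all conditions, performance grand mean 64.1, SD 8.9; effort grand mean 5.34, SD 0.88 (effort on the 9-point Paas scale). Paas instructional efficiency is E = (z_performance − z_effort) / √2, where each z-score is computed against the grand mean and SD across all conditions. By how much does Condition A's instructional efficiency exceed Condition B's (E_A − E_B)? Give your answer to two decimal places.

1.94

Condition A: z_P = (68.1 − 64.1)/8.9 = 0.4494; z_E = (4.0 − 5.34)/0.88 = -1.5227; E_A = (0.4494 − (-1.5227))/√2 = 1.3945.
Condition B: z_P = (66.4 − 64.1)/8.9 = 0.2584; z_E = (6.25 − 5.34)/0.88 = 1.0341; E_B = (0.2584 − 1.0341)/√2 = -0.5485.
E_A − E_B = 1.3945 − (-0.5485) = 1.9430 ≈ 1.94.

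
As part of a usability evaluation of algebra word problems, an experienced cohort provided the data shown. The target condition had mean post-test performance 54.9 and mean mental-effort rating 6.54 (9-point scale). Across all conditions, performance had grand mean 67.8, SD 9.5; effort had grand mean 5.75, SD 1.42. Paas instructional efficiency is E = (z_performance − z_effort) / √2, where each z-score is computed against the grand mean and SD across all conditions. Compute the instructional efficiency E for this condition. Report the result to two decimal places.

-1.35

z_performance = (54.9 − 67.8) / 9.5 = -12.9000 / 9.5 = -1.3579.
z_effort = (6.54 − 5.75) / 1.42 = 0.7900 / 1.42 = 0.5563.
z_P − z_E = -1.3579 − 0.5563 = -1.9142.
E = -1.9142 / √2 = -1.9142 / 1.41421 = -1.3535 ≈ -1.35.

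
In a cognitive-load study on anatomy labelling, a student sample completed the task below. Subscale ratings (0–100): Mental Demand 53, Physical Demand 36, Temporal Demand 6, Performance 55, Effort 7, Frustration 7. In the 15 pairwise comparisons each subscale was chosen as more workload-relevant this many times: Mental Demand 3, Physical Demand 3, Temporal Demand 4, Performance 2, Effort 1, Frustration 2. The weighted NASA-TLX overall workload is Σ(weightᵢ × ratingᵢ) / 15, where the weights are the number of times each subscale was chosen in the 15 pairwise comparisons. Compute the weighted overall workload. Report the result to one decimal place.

28.1

The tallies are the weights (they sum to 15).
Weighted sum = 3·53 + 3·36 + 4·6 + 2·55 + 1·7 + 2·7
            = 159 + 108 + 24 + 110 + 7 + 14 = 422.
Overall workload = 422 / 15 = 28.1333 ≈ 28.1.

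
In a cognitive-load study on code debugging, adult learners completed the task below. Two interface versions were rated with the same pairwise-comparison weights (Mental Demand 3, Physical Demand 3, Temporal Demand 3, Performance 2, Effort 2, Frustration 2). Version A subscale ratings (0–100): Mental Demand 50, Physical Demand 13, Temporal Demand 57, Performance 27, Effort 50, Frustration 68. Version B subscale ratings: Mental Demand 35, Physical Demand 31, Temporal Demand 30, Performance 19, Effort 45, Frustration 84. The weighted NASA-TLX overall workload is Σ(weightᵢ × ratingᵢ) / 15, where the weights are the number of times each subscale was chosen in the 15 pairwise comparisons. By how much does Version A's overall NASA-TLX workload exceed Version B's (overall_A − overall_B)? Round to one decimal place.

Version A weighted sum = 3·50 + 3·13 + 3·57 + 2·27 + 2·50 + 2·68 = 150 + 39 + 171 + 54 + 100 + 136 = 650; overall_A = 650/15 = 43.3333.
Version B weighted sum = 3·35 + 3·31 + 3·30 + 2·19 + 2·45 + 2·84 = 105 + 93 + 90 + 38 + 90 + 168 = 584; overall_B = 584/15 = 38.9333.
Difference = 43.3333 − 38.9333 = 4.4000 ≈ 4.4.

4.4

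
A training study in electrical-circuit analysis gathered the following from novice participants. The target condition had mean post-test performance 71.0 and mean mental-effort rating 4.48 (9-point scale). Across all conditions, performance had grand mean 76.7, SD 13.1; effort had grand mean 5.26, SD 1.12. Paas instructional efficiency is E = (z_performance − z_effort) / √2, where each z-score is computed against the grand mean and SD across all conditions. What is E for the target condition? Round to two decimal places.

z_performance = (71.0 − 76.7) / 13.1 = -5.7000 / 13.1 = -0.4351.
z_effort = (4.48 − 5.26) / 1.12 = -0.7800 / 1.12 = -0.6964.
z_P − z_E = -0.4351 − (-0.6964) = 0.2613.
E = 0.2613 / √2 = 0.2613 / 1.41421 = 0.1848 ≈ 0.18.

0.18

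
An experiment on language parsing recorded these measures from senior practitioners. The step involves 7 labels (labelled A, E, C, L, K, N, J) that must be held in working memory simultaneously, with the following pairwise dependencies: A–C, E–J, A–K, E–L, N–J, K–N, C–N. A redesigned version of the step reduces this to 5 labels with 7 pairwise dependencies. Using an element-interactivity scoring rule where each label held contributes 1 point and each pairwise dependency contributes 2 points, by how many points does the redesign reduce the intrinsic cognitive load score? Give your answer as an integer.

Original: 7 × 1 + 7 × 2 = 7 + 14 = 21.
Redesigned: 5 × 1 + 7 × 2 = 5 + 14 = 19.
Reduction = 21 − 19 = 2.

2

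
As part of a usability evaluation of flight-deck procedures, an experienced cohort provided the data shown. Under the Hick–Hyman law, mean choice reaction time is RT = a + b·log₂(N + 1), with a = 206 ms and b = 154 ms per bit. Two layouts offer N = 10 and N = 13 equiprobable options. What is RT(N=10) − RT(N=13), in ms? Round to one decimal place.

RT(10) = 206 + 154·log₂(11) = 206 + 154·3.4594 = 738.7476 ms.
RT(13) = 206 + 154·log₂(14) = 206 + 154·3.8074 = 792.3396 ms.
Difference = 738.7476 − 792.3396 = -53.5920 ≈ -53.6 ms.

-53.6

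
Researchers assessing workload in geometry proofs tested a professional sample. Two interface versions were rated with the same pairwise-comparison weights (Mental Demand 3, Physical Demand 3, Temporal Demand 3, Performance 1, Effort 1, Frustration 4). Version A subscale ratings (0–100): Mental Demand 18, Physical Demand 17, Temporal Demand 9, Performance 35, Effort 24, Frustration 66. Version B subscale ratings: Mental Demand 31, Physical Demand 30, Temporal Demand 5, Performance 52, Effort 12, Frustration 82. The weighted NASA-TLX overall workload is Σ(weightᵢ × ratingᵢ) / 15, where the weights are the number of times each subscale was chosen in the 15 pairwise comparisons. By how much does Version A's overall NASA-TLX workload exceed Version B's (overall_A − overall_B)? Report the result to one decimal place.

Version A weighted sum = 3·18 + 3·17 + 3·9 + 1·35 + 1·24 + 4·66 = 54 + 51 + 27 + 35 + 24 + 264 = 455; overall_A = 455/15 = 30.3333.
Version B weighted sum = 3·31 + 3·30 + 3·5 + 1·52 + 1·12 + 4·82 = 93 + 90 + 15 + 52 + 12 + 328 = 590; overall_B = 590/15 = 39.3333.
Difference = 30.3333 − 39.3333 = -9.0000 ≈ -9.0.

-9.0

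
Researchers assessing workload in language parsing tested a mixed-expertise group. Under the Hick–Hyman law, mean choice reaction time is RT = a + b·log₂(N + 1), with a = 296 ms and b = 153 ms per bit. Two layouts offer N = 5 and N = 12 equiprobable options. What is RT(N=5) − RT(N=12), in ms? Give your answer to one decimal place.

-170.7

RT(5) = 296 + 153·log₂(6) = 296 + 153·2.5850 = 691.5050 ms.
RT(12) = 296 + 153·log₂(13) = 296 + 153·3.7004 = 862.1612 ms.
Difference = 691.5050 − 862.1612 = -170.6562 ≈ -170.7 ms.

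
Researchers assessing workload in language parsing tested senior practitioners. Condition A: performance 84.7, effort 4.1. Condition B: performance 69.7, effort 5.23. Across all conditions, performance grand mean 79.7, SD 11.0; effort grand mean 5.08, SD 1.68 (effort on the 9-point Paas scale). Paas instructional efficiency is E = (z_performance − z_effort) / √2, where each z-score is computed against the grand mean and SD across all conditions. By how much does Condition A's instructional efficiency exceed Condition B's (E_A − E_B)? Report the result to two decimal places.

Condition A: z_P = (84.7 − 79.7)/11.0 = 0.4545; z_E = (4.1 − 5.08)/1.68 = -0.5833; E_A = (0.4545 − (-0.5833))/√2 = 0.7338.
Condition B: z_P = (69.7 − 79.7)/11.0 = -0.9091; z_E = (5.23 − 5.08)/1.68 = 0.0893; E_B = (-0.9091 − 0.0893)/√2 = -0.7060.
E_A − E_B = 0.7338 − (-0.7060) = 1.4398 ≈ 1.44.

1.44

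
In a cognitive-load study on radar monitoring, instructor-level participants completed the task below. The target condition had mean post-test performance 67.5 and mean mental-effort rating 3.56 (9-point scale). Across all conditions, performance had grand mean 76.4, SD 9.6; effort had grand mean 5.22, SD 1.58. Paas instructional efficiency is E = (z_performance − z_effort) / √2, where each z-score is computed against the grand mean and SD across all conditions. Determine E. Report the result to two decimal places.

z_performance = (67.5 − 76.4) / 9.6 = -8.9000 / 9.6 = -0.9271.
z_effort = (3.56 − 5.22) / 1.58 = -1.6600 / 1.58 = -1.0506.
z_P − z_E = -0.9271 − (-1.0506) = 0.1235.
E = 0.1235 / √2 = 0.1235 / 1.41421 = 0.0873 ≈ 0.09.

0.09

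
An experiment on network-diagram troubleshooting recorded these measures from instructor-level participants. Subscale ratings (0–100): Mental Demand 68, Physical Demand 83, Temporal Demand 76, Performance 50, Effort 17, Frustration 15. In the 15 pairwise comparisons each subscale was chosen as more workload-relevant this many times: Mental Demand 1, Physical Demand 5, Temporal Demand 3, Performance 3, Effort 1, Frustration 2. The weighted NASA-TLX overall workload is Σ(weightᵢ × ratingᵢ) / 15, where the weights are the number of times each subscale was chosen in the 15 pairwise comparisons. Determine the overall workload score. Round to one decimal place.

The tallies are the weights (they sum to 15).
Weighted sum = 1·68 + 5·83 + 3·76 + 3·50 + 1·17 + 2·15
            = 68 + 415 + 228 + 150 + 17 + 30 = 908.
Overall workload = 908 / 15 = 60.5333 ≈ 60.5.

60.5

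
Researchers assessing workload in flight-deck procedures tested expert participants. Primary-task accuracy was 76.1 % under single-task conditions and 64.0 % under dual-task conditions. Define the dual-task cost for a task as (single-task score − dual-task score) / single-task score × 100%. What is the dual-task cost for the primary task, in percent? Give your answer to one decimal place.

Cost = (76.1 − 64.0) / 76.1 × 100%
     = 12.1000 / 76.1 × 100% = 15.9001%.
≈ 15.9%.

15.9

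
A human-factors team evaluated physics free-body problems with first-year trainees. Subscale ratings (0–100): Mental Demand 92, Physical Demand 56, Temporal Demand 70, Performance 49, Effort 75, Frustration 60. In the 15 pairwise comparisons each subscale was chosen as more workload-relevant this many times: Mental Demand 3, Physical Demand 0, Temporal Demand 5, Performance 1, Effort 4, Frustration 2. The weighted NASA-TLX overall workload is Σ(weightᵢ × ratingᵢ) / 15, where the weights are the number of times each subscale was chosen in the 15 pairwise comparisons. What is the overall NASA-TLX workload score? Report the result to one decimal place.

73.0

The tallies are the weights (they sum to 15).
Weighted sum = 3·92 + 0·56 + 5·70 + 1·49 + 4·75 + 2·60
            = 276 + 0 + 350 + 49 + 300 + 120 = 1095.
Overall workload = 1095 / 15 = 73.0000 ≈ 73.0.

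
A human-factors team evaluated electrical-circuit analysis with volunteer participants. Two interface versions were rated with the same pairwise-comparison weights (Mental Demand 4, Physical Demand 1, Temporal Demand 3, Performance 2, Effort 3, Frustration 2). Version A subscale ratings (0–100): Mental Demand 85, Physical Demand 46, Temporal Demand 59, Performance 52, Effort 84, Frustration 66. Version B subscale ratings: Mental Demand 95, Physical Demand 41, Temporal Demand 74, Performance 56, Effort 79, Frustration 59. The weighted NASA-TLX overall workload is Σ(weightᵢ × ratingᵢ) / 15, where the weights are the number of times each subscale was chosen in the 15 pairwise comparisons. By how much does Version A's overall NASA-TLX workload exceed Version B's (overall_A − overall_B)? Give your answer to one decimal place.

-3.9

Version A weighted sum = 4·85 + 1·46 + 3·59 + 2·52 + 3·84 + 2·66 = 340 + 46 + 177 + 104 + 252 + 132 = 1051; overall_A = 1051/15 = 70.0667.
Version B weighted sum = 4·95 + 1·41 + 3·74 + 2·56 + 3·79 + 2·59 = 380 + 41 + 222 + 112 + 237 + 118 = 1110; overall_B = 1110/15 = 74.0000.
Difference = 70.0667 − 74.0000 = -3.9333 ≈ -3.9.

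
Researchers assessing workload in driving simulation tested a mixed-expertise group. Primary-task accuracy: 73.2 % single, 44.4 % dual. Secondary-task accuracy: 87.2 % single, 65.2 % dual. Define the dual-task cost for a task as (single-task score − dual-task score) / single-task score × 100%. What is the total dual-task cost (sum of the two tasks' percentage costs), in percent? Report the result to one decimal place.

64.6

Primary cost = (73.2 − 44.4) / 73.2 × 100% = 39.3443%.
Secondary cost = (87.2 − 65.2) / 87.2 × 100% = 25.2294%.
Total = 39.3443% + 25.2294% = 64.5737% ≈ 64.6%.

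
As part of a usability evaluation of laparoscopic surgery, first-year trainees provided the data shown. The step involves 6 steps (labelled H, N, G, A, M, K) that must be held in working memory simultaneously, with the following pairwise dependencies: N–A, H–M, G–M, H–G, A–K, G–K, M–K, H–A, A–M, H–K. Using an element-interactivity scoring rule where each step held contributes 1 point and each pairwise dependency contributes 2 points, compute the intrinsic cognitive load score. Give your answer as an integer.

26

Count of steps held simultaneously: 6.
Count of pairwise dependencies listed: 10.
Element contribution: 6 × 1 = 6.
Interaction contribution: 10 × 2 = 20.
Intrinsic load = 6 + 20 = 26.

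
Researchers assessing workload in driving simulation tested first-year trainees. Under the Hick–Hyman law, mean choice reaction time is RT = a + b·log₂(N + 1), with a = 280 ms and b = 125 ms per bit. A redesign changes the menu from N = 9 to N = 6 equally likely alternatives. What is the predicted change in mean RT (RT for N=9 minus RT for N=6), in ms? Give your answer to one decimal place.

64.3

RT(9) = 280 + 125·log₂(10) = 280 + 125·3.3219 = 695.2375 ms.
RT(6) = 280 + 125·log₂(7) = 280 + 125·2.8074 = 630.9250 ms.
Difference = 695.2375 − 630.9250 = 64.3125 ≈ 64.3 ms.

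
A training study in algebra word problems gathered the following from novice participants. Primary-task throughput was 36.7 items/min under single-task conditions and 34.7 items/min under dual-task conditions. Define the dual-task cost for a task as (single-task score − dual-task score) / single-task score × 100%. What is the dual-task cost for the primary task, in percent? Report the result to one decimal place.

5.4

Cost = (36.7 − 34.7) / 36.7 × 100%
     = 2.0000 / 36.7 × 100% = 5.4496%.
≈ 5.4%.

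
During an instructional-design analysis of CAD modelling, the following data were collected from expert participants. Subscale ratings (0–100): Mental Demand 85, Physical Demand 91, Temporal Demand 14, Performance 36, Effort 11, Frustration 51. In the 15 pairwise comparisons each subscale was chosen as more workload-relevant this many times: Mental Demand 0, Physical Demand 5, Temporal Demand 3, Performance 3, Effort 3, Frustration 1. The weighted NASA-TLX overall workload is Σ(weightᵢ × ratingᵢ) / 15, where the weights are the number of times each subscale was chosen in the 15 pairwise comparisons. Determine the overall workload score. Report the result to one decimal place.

45.9

The tallies are the weights (they sum to 15).
Weighted sum = 0·85 + 5·91 + 3·14 + 3·36 + 3·11 + 1·51
            = 0 + 455 + 42 + 108 + 33 + 51 = 689.
Overall workload = 689 / 15 = 45.9333 ≈ 45.9.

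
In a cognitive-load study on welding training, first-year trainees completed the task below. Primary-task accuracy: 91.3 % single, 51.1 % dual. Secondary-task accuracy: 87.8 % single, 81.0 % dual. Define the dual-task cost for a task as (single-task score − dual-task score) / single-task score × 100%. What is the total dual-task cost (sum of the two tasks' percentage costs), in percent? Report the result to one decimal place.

Primary cost = (91.3 − 51.1) / 91.3 × 100% = 44.0307%.
Secondary cost = (87.8 − 81.0) / 87.8 × 100% = 7.7449%.
Total = 44.0307% + 7.7449% = 51.7756% ≈ 51.8%.

51.8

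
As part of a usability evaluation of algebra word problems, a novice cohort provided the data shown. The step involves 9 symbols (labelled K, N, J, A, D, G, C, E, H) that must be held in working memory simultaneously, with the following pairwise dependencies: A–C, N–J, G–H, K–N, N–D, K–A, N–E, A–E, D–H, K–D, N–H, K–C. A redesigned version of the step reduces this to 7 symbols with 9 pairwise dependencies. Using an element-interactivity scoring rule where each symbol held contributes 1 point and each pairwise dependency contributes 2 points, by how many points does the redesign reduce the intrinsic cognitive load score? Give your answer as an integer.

8

Original: 9 × 1 + 12 × 2 = 9 + 24 = 33.
Redesigned: 7 × 1 + 9 × 2 = 7 + 18 = 25.
Reduction = 33 − 25 = 8.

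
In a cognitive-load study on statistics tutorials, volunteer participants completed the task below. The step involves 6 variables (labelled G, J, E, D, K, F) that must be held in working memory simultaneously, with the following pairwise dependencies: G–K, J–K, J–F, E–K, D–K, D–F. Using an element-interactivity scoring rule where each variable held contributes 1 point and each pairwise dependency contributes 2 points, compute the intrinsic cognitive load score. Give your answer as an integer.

18

Count of variables held simultaneously: 6.
Count of pairwise dependencies listed: 6.
Element contribution: 6 × 1 = 6.
Interaction contribution: 6 × 2 = 12.
Intrinsic load = 6 + 12 = 18.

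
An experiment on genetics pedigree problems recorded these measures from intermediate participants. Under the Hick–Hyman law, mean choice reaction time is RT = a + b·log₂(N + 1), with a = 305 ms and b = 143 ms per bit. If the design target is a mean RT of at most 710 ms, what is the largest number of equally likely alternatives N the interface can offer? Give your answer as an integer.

Set 305 + 143·log₂(N + 1) ≤ 710.
log₂(N + 1) ≤ (710 − 305) / 143 = 2.8322.
N + 1 ≤ 2^2.8322 = 7.1216.
N ≤ 6.1216, so the largest integer N is 6.

6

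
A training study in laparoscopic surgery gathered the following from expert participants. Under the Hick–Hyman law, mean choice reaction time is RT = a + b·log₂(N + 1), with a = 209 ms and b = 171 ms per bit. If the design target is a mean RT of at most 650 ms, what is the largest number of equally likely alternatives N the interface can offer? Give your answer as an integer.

4

Set 209 + 171·log₂(N + 1) ≤ 650.
log₂(N + 1) ≤ (650 − 209) / 171 = 2.5789.
N + 1 ≤ 2^2.5789 = 5.9748.
N ≤ 4.9748, so the largest integer N is 4.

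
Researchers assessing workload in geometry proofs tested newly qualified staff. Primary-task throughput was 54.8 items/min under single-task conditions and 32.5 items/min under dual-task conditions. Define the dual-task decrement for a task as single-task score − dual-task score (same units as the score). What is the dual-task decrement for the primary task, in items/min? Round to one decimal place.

Decrement = 54.8 − 32.5 = 22.3000 items/min ≈ 22.3 items/min.

22.3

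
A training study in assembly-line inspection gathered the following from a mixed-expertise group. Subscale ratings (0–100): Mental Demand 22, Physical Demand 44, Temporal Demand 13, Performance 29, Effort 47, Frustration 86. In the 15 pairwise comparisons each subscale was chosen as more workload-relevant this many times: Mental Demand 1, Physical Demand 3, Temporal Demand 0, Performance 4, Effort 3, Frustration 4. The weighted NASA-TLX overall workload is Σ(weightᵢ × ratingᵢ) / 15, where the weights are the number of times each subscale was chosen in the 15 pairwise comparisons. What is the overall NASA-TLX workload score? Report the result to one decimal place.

The tallies are the weights (they sum to 15).
Weighted sum = 1·22 + 3·44 + 0·13 + 4·29 + 3·47 + 4·86
            = 22 + 132 + 0 + 116 + 141 + 344 = 755.
Overall workload = 755 / 15 = 50.3333 ≈ 50.3.

50.3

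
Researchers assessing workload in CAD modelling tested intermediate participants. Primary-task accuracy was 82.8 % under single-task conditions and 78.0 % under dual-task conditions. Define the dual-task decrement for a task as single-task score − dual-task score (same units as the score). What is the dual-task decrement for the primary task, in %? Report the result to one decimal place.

4.8

Decrement = 82.8 − 78.0 = 4.8000 % ≈ 4.8 %.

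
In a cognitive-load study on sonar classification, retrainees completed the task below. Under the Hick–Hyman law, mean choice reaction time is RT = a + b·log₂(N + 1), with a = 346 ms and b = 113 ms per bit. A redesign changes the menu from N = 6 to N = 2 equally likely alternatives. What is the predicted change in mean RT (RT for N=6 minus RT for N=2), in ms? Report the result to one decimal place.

138.1

RT(6) = 346 + 113·log₂(7) = 346 + 113·2.8074 = 663.2362 ms.
RT(2) = 346 + 113·log₂(3) = 346 + 113·1.5850 = 525.1050 ms.
Difference = 663.2362 − 525.1050 = 138.1312 ≈ 138.1 ms.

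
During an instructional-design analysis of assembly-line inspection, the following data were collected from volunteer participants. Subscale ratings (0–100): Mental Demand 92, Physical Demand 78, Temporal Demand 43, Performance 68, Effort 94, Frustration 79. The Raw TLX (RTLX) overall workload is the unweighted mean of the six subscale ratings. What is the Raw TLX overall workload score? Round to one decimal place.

Sum of ratings = 92 + 78 + 43 + 68 + 94 + 79 = 454.
RTLX = 454 / 6 = 75.6667 ≈ 75.7.

75.7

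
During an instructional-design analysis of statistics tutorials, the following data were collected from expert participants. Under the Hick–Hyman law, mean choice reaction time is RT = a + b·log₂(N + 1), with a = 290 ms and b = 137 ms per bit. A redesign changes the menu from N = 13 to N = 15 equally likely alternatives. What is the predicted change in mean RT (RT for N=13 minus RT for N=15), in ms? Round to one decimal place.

-26.4

RT(13) = 290 + 137·log₂(14) = 290 + 137·3.8074 = 811.6138 ms.
RT(15) = 290 + 137·log₂(16) = 290 + 137·4.0000 = 838.0000 ms.
Difference = 811.6138 − 838.0000 = -26.3862 ≈ -26.4 ms.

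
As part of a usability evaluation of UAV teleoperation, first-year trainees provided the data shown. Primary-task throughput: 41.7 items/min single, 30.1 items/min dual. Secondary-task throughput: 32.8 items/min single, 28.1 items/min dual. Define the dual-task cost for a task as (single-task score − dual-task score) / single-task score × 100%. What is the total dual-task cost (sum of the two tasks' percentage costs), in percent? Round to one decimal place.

42.1

Primary cost = (41.7 − 30.1) / 41.7 × 100% = 27.8177%.
Secondary cost = (32.8 − 28.1) / 32.8 × 100% = 14.3293%.
Total = 27.8177% + 14.3293% = 42.1470% ≈ 42.1%.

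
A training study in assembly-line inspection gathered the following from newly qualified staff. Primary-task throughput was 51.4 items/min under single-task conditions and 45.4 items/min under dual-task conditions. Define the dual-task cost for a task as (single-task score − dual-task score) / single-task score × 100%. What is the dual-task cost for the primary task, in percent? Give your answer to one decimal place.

11.7

Cost = (51.4 − 45.4) / 51.4 × 100%
     = 6.0000 / 51.4 × 100% = 11.6732%.
≈ 11.7%.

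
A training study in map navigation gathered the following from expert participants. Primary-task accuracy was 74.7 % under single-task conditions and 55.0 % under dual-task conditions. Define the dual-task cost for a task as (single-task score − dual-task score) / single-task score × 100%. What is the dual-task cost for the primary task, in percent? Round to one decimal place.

26.4

Cost = (74.7 − 55.0) / 74.7 × 100%
     = 19.7000 / 74.7 × 100% = 26.3722%.
≈ 26.4%.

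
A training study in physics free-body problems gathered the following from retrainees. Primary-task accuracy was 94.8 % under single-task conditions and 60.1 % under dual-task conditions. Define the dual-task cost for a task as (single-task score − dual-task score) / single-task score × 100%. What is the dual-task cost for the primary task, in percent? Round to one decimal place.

Cost = (94.8 − 60.1) / 94.8 × 100%
     = 34.7000 / 94.8 × 100% = 36.6034%.
≈ 36.6%.

36.6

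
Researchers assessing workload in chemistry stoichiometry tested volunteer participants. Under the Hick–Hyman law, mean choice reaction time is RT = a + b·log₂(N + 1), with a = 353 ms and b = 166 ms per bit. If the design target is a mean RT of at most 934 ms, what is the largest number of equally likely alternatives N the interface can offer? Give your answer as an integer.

Set 353 + 166·log₂(N + 1) ≤ 934.
log₂(N + 1) ≤ (934 − 353) / 166 = 3.5000.
N + 1 ≤ 2^3.5000 = 11.3137.
N ≤ 10.3137, so the largest integer N is 10.

10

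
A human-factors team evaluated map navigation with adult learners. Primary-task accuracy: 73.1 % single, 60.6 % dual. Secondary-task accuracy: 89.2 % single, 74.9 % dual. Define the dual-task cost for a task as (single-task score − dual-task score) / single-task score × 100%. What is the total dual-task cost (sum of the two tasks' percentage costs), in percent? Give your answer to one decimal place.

Primary cost = (73.1 − 60.6) / 73.1 × 100% = 17.0999%.
Secondary cost = (89.2 − 74.9) / 89.2 × 100% = 16.0314%.
Total = 17.0999% + 16.0314% = 33.1313% ≈ 33.1%.

33.1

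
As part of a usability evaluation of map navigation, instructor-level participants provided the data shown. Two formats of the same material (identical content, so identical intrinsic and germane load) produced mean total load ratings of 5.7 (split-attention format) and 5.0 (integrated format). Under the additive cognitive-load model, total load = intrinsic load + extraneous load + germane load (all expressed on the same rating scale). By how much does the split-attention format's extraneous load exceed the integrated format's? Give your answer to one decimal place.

0.7

Intrinsic and germane load are equal across formats, so the difference in total load equals the difference in extraneous load.
Extraneous-load difference = 5.7 − 5.0 = 0.7.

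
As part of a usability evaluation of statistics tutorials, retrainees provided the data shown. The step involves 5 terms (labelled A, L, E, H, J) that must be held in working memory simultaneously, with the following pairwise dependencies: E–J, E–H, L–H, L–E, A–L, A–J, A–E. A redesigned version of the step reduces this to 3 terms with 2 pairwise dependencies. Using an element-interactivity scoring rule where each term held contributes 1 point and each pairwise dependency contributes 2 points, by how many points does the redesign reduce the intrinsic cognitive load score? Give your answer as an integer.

Original: 5 × 1 + 7 × 2 = 5 + 14 = 19.
Redesigned: 3 × 1 + 2 × 2 = 3 + 4 = 7.
Reduction = 19 − 7 = 12.

12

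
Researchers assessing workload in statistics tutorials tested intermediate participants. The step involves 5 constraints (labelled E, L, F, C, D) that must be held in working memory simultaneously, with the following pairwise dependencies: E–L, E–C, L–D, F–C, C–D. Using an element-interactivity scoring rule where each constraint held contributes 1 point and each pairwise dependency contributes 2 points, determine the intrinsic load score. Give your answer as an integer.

Count of constraints held simultaneously: 5.
Count of pairwise dependencies listed: 5.
Element contribution: 5 × 1 = 5.
Interaction contribution: 5 × 2 = 10.
Intrinsic load = 5 + 10 = 15.

15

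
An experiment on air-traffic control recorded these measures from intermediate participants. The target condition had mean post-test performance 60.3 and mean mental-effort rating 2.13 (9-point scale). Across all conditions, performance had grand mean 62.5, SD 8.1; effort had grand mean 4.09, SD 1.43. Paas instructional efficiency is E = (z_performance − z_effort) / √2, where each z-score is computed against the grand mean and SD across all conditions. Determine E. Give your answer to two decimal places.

z_performance = (60.3 − 62.5) / 8.1 = -2.2000 / 8.1 = -0.2716.
z_effort = (2.13 − 4.09) / 1.43 = -1.9600 / 1.43 = -1.3706.
z_P − z_E = -0.2716 − (-1.3706) = 1.0990.
E = 1.0990 / √2 = 1.0990 / 1.41421 = 0.7771 ≈ 0.78.

0.78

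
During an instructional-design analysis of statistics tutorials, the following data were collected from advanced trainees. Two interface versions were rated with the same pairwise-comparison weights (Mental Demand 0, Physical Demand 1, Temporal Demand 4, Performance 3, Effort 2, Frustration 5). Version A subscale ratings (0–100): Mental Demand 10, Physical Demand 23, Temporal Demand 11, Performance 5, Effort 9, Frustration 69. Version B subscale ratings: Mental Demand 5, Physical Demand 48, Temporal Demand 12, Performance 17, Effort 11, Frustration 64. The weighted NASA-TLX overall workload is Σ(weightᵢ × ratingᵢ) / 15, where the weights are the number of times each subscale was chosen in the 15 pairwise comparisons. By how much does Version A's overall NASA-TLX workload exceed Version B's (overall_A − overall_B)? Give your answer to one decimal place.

-2.9

Version A weighted sum = 0·10 + 1·23 + 4·11 + 3·5 + 2·9 + 5·69 = 0 + 23 + 44 + 15 + 18 + 345 = 445; overall_A = 445/15 = 29.6667.
Version B weighted sum = 0·5 + 1·48 + 4·12 + 3·17 + 2·11 + 5·64 = 0 + 48 + 48 + 51 + 22 + 320 = 489; overall_B = 489/15 = 32.6000.
Difference = 29.6667 − 32.6000 = -2.9333 ≈ -2.9.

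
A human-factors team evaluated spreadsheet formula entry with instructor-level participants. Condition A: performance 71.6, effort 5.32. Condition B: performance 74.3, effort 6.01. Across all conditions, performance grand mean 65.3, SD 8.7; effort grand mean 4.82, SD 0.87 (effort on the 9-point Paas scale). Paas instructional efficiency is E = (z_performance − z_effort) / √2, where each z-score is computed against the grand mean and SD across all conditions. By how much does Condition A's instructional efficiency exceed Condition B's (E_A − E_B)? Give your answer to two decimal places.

0.34

Condition A: z_P = (71.6 − 65.3)/8.7 = 0.7241; z_E = (5.32 − 4.82)/0.87 = 0.5747; E_A = (0.7241 − 0.5747)/√2 = 0.1056.
Condition B: z_P = (74.3 − 65.3)/8.7 = 1.0345; z_E = (6.01 − 4.82)/0.87 = 1.3678; E_B = (1.0345 − 1.3678)/√2 = -0.2357.
E_A − E_B = 0.1056 − (-0.2357) = 0.3413 ≈ 0.34.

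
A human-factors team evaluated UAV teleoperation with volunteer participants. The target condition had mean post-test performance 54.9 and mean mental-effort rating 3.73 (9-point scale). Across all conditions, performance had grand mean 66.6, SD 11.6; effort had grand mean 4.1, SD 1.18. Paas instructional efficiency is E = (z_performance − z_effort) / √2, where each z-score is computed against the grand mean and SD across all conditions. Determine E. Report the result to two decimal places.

z_performance = (54.9 − 66.6) / 11.6 = -11.7000 / 11.6 = -1.0086.
z_effort = (3.73 − 4.1) / 1.18 = -0.3700 / 1.18 = -0.3136.
z_P − z_E = -1.0086 − (-0.3136) = -0.6950.
E = -0.6950 / √2 = -0.6950 / 1.41421 = -0.4914 ≈ -0.49.

-0.49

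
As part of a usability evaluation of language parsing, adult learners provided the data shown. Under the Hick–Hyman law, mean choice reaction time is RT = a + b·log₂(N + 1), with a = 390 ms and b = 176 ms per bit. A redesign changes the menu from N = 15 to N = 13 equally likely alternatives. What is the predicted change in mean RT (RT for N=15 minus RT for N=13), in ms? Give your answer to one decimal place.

33.9

RT(15) = 390 + 176·log₂(16) = 390 + 176·4.0000 = 1094.0000 ms.
RT(13) = 390 + 176·log₂(14) = 390 + 176·3.8074 = 1060.1024 ms.
Difference = 1094.0000 − 1060.1024 = 33.8976 ≈ 33.9 ms.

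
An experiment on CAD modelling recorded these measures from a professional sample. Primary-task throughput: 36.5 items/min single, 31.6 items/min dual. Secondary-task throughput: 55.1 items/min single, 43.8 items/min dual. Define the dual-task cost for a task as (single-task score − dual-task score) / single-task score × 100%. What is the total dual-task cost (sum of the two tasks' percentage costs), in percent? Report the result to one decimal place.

33.9

Primary cost = (36.5 − 31.6) / 36.5 × 100% = 13.4247%.
Secondary cost = (55.1 − 43.8) / 55.1 × 100% = 20.5082%.
Total = 13.4247% + 20.5082% = 33.9329% ≈ 33.9%.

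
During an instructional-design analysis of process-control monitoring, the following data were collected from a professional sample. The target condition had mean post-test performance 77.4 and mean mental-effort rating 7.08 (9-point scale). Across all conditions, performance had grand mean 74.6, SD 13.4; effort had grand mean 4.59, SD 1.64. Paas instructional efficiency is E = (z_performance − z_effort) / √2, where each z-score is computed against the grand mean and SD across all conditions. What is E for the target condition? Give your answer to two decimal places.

-0.93

z_performance = (77.4 − 74.6) / 13.4 = 2.8000 / 13.4 = 0.2090.
z_effort = (7.08 − 4.59) / 1.64 = 2.4900 / 1.64 = 1.5183.
z_P − z_E = 0.2090 − 1.5183 = -1.3093.
E = -1.3093 / √2 = -1.3093 / 1.41421 = -0.9258 ≈ -0.93.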